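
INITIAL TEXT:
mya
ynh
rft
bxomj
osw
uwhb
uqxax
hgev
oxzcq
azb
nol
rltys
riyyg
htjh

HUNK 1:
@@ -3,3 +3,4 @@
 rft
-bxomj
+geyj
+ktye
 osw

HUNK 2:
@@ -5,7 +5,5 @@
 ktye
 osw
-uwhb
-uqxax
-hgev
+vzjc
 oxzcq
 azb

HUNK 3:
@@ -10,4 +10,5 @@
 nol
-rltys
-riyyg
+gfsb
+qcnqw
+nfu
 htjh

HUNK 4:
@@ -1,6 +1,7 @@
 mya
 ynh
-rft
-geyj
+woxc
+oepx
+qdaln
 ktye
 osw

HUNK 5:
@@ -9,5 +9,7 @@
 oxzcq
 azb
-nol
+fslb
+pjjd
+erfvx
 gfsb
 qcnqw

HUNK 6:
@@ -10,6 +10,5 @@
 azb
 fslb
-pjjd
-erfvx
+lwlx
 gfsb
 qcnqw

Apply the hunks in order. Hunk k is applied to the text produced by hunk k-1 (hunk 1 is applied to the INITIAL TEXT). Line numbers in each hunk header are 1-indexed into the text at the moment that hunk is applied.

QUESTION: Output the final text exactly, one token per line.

Answer: mya
ynh
woxc
oepx
qdaln
ktye
osw
vzjc
oxzcq
azb
fslb
lwlx
gfsb
qcnqw
nfu
htjh

Derivation:
Hunk 1: at line 3 remove [bxomj] add [geyj,ktye] -> 15 lines: mya ynh rft geyj ktye osw uwhb uqxax hgev oxzcq azb nol rltys riyyg htjh
Hunk 2: at line 5 remove [uwhb,uqxax,hgev] add [vzjc] -> 13 lines: mya ynh rft geyj ktye osw vzjc oxzcq azb nol rltys riyyg htjh
Hunk 3: at line 10 remove [rltys,riyyg] add [gfsb,qcnqw,nfu] -> 14 lines: mya ynh rft geyj ktye osw vzjc oxzcq azb nol gfsb qcnqw nfu htjh
Hunk 4: at line 1 remove [rft,geyj] add [woxc,oepx,qdaln] -> 15 lines: mya ynh woxc oepx qdaln ktye osw vzjc oxzcq azb nol gfsb qcnqw nfu htjh
Hunk 5: at line 9 remove [nol] add [fslb,pjjd,erfvx] -> 17 lines: mya ynh woxc oepx qdaln ktye osw vzjc oxzcq azb fslb pjjd erfvx gfsb qcnqw nfu htjh
Hunk 6: at line 10 remove [pjjd,erfvx] add [lwlx] -> 16 lines: mya ynh woxc oepx qdaln ktye osw vzjc oxzcq azb fslb lwlx gfsb qcnqw nfu htjh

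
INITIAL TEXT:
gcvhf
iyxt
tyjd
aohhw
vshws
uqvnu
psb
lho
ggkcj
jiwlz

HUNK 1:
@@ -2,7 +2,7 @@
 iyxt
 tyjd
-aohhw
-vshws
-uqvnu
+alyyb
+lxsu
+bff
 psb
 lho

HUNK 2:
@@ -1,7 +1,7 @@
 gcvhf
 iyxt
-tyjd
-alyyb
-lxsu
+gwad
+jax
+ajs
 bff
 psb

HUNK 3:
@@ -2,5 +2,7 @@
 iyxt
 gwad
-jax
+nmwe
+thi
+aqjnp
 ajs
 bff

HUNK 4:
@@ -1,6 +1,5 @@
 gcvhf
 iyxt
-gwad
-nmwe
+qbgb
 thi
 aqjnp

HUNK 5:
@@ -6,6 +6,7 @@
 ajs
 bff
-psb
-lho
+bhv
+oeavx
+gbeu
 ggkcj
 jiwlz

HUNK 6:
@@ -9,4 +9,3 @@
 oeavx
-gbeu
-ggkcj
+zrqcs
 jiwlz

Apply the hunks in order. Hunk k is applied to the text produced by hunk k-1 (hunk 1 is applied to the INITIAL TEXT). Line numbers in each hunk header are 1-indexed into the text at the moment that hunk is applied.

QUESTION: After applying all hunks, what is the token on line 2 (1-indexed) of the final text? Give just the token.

Hunk 1: at line 2 remove [aohhw,vshws,uqvnu] add [alyyb,lxsu,bff] -> 10 lines: gcvhf iyxt tyjd alyyb lxsu bff psb lho ggkcj jiwlz
Hunk 2: at line 1 remove [tyjd,alyyb,lxsu] add [gwad,jax,ajs] -> 10 lines: gcvhf iyxt gwad jax ajs bff psb lho ggkcj jiwlz
Hunk 3: at line 2 remove [jax] add [nmwe,thi,aqjnp] -> 12 lines: gcvhf iyxt gwad nmwe thi aqjnp ajs bff psb lho ggkcj jiwlz
Hunk 4: at line 1 remove [gwad,nmwe] add [qbgb] -> 11 lines: gcvhf iyxt qbgb thi aqjnp ajs bff psb lho ggkcj jiwlz
Hunk 5: at line 6 remove [psb,lho] add [bhv,oeavx,gbeu] -> 12 lines: gcvhf iyxt qbgb thi aqjnp ajs bff bhv oeavx gbeu ggkcj jiwlz
Hunk 6: at line 9 remove [gbeu,ggkcj] add [zrqcs] -> 11 lines: gcvhf iyxt qbgb thi aqjnp ajs bff bhv oeavx zrqcs jiwlz
Final line 2: iyxt

Answer: iyxt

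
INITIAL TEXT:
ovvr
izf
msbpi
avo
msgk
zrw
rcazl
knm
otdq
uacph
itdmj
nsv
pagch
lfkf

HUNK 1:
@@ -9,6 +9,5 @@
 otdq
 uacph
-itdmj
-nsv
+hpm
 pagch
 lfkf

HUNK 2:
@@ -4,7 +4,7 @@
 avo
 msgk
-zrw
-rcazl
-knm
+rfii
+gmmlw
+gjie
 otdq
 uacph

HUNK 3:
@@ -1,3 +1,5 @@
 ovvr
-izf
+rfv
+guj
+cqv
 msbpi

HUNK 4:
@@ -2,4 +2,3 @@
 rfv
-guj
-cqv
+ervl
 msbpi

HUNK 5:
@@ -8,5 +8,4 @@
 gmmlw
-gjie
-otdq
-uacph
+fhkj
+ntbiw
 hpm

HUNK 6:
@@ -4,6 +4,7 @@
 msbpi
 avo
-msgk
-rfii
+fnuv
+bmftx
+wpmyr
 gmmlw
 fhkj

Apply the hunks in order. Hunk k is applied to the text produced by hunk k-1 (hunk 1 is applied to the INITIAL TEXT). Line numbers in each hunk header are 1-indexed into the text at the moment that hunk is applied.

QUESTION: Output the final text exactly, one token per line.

Hunk 1: at line 9 remove [itdmj,nsv] add [hpm] -> 13 lines: ovvr izf msbpi avo msgk zrw rcazl knm otdq uacph hpm pagch lfkf
Hunk 2: at line 4 remove [zrw,rcazl,knm] add [rfii,gmmlw,gjie] -> 13 lines: ovvr izf msbpi avo msgk rfii gmmlw gjie otdq uacph hpm pagch lfkf
Hunk 3: at line 1 remove [izf] add [rfv,guj,cqv] -> 15 lines: ovvr rfv guj cqv msbpi avo msgk rfii gmmlw gjie otdq uacph hpm pagch lfkf
Hunk 4: at line 2 remove [guj,cqv] add [ervl] -> 14 lines: ovvr rfv ervl msbpi avo msgk rfii gmmlw gjie otdq uacph hpm pagch lfkf
Hunk 5: at line 8 remove [gjie,otdq,uacph] add [fhkj,ntbiw] -> 13 lines: ovvr rfv ervl msbpi avo msgk rfii gmmlw fhkj ntbiw hpm pagch lfkf
Hunk 6: at line 4 remove [msgk,rfii] add [fnuv,bmftx,wpmyr] -> 14 lines: ovvr rfv ervl msbpi avo fnuv bmftx wpmyr gmmlw fhkj ntbiw hpm pagch lfkf

Answer: ovvr
rfv
ervl
msbpi
avo
fnuv
bmftx
wpmyr
gmmlw
fhkj
ntbiw
hpm
pagch
lfkf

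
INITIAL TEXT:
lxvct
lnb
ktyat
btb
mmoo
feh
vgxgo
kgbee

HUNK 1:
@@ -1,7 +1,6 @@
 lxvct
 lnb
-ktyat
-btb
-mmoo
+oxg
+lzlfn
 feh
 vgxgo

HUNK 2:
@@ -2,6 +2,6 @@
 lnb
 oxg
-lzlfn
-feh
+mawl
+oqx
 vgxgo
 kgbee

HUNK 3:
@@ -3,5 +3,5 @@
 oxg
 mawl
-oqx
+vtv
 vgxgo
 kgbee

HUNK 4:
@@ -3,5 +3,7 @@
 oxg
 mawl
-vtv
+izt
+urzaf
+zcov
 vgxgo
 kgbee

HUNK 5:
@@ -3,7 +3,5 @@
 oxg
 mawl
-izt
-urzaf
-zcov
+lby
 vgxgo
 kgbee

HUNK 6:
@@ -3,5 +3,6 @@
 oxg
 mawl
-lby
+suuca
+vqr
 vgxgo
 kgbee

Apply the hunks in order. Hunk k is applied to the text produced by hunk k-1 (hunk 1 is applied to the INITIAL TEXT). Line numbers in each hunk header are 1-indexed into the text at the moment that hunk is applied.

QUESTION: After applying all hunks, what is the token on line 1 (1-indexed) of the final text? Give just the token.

Answer: lxvct

Derivation:
Hunk 1: at line 1 remove [ktyat,btb,mmoo] add [oxg,lzlfn] -> 7 lines: lxvct lnb oxg lzlfn feh vgxgo kgbee
Hunk 2: at line 2 remove [lzlfn,feh] add [mawl,oqx] -> 7 lines: lxvct lnb oxg mawl oqx vgxgo kgbee
Hunk 3: at line 3 remove [oqx] add [vtv] -> 7 lines: lxvct lnb oxg mawl vtv vgxgo kgbee
Hunk 4: at line 3 remove [vtv] add [izt,urzaf,zcov] -> 9 lines: lxvct lnb oxg mawl izt urzaf zcov vgxgo kgbee
Hunk 5: at line 3 remove [izt,urzaf,zcov] add [lby] -> 7 lines: lxvct lnb oxg mawl lby vgxgo kgbee
Hunk 6: at line 3 remove [lby] add [suuca,vqr] -> 8 lines: lxvct lnb oxg mawl suuca vqr vgxgo kgbee
Final line 1: lxvct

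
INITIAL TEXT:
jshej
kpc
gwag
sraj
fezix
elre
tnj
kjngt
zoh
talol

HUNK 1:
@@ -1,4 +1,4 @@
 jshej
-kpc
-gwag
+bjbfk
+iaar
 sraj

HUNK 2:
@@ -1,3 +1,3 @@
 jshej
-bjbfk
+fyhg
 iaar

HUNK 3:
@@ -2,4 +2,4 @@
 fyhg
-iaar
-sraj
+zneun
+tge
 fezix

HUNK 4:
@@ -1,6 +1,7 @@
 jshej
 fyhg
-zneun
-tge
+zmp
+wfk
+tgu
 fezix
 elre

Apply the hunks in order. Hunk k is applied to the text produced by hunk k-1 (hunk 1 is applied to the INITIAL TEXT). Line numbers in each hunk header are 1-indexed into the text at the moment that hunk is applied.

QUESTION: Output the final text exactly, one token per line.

Answer: jshej
fyhg
zmp
wfk
tgu
fezix
elre
tnj
kjngt
zoh
talol

Derivation:
Hunk 1: at line 1 remove [kpc,gwag] add [bjbfk,iaar] -> 10 lines: jshej bjbfk iaar sraj fezix elre tnj kjngt zoh talol
Hunk 2: at line 1 remove [bjbfk] add [fyhg] -> 10 lines: jshej fyhg iaar sraj fezix elre tnj kjngt zoh talol
Hunk 3: at line 2 remove [iaar,sraj] add [zneun,tge] -> 10 lines: jshej fyhg zneun tge fezix elre tnj kjngt zoh talol
Hunk 4: at line 1 remove [zneun,tge] add [zmp,wfk,tgu] -> 11 lines: jshej fyhg zmp wfk tgu fezix elre tnj kjngt zoh talol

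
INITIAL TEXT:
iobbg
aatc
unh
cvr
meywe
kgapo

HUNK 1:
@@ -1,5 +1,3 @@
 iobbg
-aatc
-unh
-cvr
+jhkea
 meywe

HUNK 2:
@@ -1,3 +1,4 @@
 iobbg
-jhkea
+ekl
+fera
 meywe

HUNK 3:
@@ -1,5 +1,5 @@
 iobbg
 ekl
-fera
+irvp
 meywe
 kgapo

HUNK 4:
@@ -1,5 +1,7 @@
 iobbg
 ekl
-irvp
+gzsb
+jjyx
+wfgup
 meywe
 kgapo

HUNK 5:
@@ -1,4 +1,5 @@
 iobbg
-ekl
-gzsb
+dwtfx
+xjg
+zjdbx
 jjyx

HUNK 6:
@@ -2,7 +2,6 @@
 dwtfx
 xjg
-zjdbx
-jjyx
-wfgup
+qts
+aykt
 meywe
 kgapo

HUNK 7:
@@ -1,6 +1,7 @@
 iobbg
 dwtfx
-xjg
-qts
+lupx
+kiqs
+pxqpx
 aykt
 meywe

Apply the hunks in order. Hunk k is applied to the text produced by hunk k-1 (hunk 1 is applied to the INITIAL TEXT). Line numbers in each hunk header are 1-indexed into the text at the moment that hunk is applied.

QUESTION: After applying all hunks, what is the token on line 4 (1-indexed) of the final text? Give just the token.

Answer: kiqs

Derivation:
Hunk 1: at line 1 remove [aatc,unh,cvr] add [jhkea] -> 4 lines: iobbg jhkea meywe kgapo
Hunk 2: at line 1 remove [jhkea] add [ekl,fera] -> 5 lines: iobbg ekl fera meywe kgapo
Hunk 3: at line 1 remove [fera] add [irvp] -> 5 lines: iobbg ekl irvp meywe kgapo
Hunk 4: at line 1 remove [irvp] add [gzsb,jjyx,wfgup] -> 7 lines: iobbg ekl gzsb jjyx wfgup meywe kgapo
Hunk 5: at line 1 remove [ekl,gzsb] add [dwtfx,xjg,zjdbx] -> 8 lines: iobbg dwtfx xjg zjdbx jjyx wfgup meywe kgapo
Hunk 6: at line 2 remove [zjdbx,jjyx,wfgup] add [qts,aykt] -> 7 lines: iobbg dwtfx xjg qts aykt meywe kgapo
Hunk 7: at line 1 remove [xjg,qts] add [lupx,kiqs,pxqpx] -> 8 lines: iobbg dwtfx lupx kiqs pxqpx aykt meywe kgapo
Final line 4: kiqs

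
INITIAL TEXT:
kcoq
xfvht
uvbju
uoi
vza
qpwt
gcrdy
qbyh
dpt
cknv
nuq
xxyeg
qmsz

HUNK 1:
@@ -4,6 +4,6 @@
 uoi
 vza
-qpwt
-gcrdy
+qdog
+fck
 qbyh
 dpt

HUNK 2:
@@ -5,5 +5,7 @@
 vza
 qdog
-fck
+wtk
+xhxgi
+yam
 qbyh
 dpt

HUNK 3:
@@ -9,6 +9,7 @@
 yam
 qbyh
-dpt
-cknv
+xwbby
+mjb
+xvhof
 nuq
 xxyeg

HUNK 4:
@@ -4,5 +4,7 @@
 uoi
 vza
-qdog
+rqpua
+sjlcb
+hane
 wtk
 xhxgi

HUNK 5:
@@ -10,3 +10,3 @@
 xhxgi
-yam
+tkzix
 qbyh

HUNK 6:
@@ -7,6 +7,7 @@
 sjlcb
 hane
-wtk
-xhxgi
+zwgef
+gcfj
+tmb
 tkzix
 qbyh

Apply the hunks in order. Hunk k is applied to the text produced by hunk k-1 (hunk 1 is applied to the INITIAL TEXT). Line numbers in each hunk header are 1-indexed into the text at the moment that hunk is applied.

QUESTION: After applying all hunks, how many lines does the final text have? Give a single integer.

Answer: 19

Derivation:
Hunk 1: at line 4 remove [qpwt,gcrdy] add [qdog,fck] -> 13 lines: kcoq xfvht uvbju uoi vza qdog fck qbyh dpt cknv nuq xxyeg qmsz
Hunk 2: at line 5 remove [fck] add [wtk,xhxgi,yam] -> 15 lines: kcoq xfvht uvbju uoi vza qdog wtk xhxgi yam qbyh dpt cknv nuq xxyeg qmsz
Hunk 3: at line 9 remove [dpt,cknv] add [xwbby,mjb,xvhof] -> 16 lines: kcoq xfvht uvbju uoi vza qdog wtk xhxgi yam qbyh xwbby mjb xvhof nuq xxyeg qmsz
Hunk 4: at line 4 remove [qdog] add [rqpua,sjlcb,hane] -> 18 lines: kcoq xfvht uvbju uoi vza rqpua sjlcb hane wtk xhxgi yam qbyh xwbby mjb xvhof nuq xxyeg qmsz
Hunk 5: at line 10 remove [yam] add [tkzix] -> 18 lines: kcoq xfvht uvbju uoi vza rqpua sjlcb hane wtk xhxgi tkzix qbyh xwbby mjb xvhof nuq xxyeg qmsz
Hunk 6: at line 7 remove [wtk,xhxgi] add [zwgef,gcfj,tmb] -> 19 lines: kcoq xfvht uvbju uoi vza rqpua sjlcb hane zwgef gcfj tmb tkzix qbyh xwbby mjb xvhof nuq xxyeg qmsz
Final line count: 19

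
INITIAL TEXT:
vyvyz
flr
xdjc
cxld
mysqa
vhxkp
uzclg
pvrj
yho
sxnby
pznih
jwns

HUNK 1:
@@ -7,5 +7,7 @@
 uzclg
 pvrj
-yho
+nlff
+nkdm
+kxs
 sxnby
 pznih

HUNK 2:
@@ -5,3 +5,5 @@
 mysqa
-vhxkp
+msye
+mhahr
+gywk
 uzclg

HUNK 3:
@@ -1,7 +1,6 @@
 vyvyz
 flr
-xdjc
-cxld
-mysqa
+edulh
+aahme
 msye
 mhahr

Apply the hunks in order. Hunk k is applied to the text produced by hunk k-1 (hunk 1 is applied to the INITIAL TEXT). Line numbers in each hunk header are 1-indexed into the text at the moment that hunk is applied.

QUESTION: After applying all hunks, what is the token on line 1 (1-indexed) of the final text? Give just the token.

Hunk 1: at line 7 remove [yho] add [nlff,nkdm,kxs] -> 14 lines: vyvyz flr xdjc cxld mysqa vhxkp uzclg pvrj nlff nkdm kxs sxnby pznih jwns
Hunk 2: at line 5 remove [vhxkp] add [msye,mhahr,gywk] -> 16 lines: vyvyz flr xdjc cxld mysqa msye mhahr gywk uzclg pvrj nlff nkdm kxs sxnby pznih jwns
Hunk 3: at line 1 remove [xdjc,cxld,mysqa] add [edulh,aahme] -> 15 lines: vyvyz flr edulh aahme msye mhahr gywk uzclg pvrj nlff nkdm kxs sxnby pznih jwns
Final line 1: vyvyz

Answer: vyvyz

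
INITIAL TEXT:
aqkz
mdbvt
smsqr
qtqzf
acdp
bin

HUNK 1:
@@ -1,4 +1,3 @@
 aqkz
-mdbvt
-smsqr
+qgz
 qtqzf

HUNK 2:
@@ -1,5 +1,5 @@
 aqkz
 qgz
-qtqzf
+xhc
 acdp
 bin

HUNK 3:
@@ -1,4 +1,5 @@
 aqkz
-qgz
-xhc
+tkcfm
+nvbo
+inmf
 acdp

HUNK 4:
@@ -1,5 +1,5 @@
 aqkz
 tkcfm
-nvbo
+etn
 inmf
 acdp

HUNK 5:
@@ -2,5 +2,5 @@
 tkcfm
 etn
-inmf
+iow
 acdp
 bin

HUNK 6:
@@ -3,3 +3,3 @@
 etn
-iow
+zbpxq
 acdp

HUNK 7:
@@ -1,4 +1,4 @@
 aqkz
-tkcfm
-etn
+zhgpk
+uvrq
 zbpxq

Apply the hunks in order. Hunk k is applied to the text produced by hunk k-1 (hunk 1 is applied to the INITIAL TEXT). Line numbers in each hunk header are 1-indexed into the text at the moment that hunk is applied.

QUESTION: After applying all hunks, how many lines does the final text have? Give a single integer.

Hunk 1: at line 1 remove [mdbvt,smsqr] add [qgz] -> 5 lines: aqkz qgz qtqzf acdp bin
Hunk 2: at line 1 remove [qtqzf] add [xhc] -> 5 lines: aqkz qgz xhc acdp bin
Hunk 3: at line 1 remove [qgz,xhc] add [tkcfm,nvbo,inmf] -> 6 lines: aqkz tkcfm nvbo inmf acdp bin
Hunk 4: at line 1 remove [nvbo] add [etn] -> 6 lines: aqkz tkcfm etn inmf acdp bin
Hunk 5: at line 2 remove [inmf] add [iow] -> 6 lines: aqkz tkcfm etn iow acdp bin
Hunk 6: at line 3 remove [iow] add [zbpxq] -> 6 lines: aqkz tkcfm etn zbpxq acdp bin
Hunk 7: at line 1 remove [tkcfm,etn] add [zhgpk,uvrq] -> 6 lines: aqkz zhgpk uvrq zbpxq acdp bin
Final line count: 6

Answer: 6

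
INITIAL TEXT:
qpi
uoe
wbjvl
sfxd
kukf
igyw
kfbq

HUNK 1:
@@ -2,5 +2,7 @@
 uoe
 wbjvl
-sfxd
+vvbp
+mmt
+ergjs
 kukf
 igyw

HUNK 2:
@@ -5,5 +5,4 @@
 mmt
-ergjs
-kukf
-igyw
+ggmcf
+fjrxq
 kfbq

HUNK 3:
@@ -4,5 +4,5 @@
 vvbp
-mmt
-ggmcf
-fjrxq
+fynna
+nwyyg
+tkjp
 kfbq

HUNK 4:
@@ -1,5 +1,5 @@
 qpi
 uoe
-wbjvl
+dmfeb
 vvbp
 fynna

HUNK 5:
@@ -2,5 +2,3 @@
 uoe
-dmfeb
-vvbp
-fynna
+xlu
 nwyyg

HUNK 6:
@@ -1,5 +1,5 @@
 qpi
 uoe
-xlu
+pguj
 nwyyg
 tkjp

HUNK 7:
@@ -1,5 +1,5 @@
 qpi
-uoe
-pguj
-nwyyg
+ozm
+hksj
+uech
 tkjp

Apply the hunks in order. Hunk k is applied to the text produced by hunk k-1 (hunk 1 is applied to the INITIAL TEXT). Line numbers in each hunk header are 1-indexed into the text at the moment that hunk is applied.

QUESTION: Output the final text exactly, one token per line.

Hunk 1: at line 2 remove [sfxd] add [vvbp,mmt,ergjs] -> 9 lines: qpi uoe wbjvl vvbp mmt ergjs kukf igyw kfbq
Hunk 2: at line 5 remove [ergjs,kukf,igyw] add [ggmcf,fjrxq] -> 8 lines: qpi uoe wbjvl vvbp mmt ggmcf fjrxq kfbq
Hunk 3: at line 4 remove [mmt,ggmcf,fjrxq] add [fynna,nwyyg,tkjp] -> 8 lines: qpi uoe wbjvl vvbp fynna nwyyg tkjp kfbq
Hunk 4: at line 1 remove [wbjvl] add [dmfeb] -> 8 lines: qpi uoe dmfeb vvbp fynna nwyyg tkjp kfbq
Hunk 5: at line 2 remove [dmfeb,vvbp,fynna] add [xlu] -> 6 lines: qpi uoe xlu nwyyg tkjp kfbq
Hunk 6: at line 1 remove [xlu] add [pguj] -> 6 lines: qpi uoe pguj nwyyg tkjp kfbq
Hunk 7: at line 1 remove [uoe,pguj,nwyyg] add [ozm,hksj,uech] -> 6 lines: qpi ozm hksj uech tkjp kfbq

Answer: qpi
ozm
hksj
uech
tkjp
kfbq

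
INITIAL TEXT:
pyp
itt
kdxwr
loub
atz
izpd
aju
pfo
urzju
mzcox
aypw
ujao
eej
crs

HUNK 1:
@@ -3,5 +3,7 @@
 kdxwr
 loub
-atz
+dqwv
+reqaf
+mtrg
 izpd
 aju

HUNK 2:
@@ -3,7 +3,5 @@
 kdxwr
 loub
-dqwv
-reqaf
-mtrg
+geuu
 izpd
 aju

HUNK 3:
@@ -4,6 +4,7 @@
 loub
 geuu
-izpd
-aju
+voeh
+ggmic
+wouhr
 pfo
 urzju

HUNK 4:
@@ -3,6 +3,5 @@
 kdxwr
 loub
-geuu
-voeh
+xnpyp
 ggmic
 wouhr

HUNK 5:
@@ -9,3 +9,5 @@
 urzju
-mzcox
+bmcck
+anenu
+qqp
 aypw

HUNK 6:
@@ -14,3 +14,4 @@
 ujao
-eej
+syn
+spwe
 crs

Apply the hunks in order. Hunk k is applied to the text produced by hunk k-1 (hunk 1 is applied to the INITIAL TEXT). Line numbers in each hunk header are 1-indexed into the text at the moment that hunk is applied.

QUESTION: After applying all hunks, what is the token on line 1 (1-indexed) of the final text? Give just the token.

Answer: pyp

Derivation:
Hunk 1: at line 3 remove [atz] add [dqwv,reqaf,mtrg] -> 16 lines: pyp itt kdxwr loub dqwv reqaf mtrg izpd aju pfo urzju mzcox aypw ujao eej crs
Hunk 2: at line 3 remove [dqwv,reqaf,mtrg] add [geuu] -> 14 lines: pyp itt kdxwr loub geuu izpd aju pfo urzju mzcox aypw ujao eej crs
Hunk 3: at line 4 remove [izpd,aju] add [voeh,ggmic,wouhr] -> 15 lines: pyp itt kdxwr loub geuu voeh ggmic wouhr pfo urzju mzcox aypw ujao eej crs
Hunk 4: at line 3 remove [geuu,voeh] add [xnpyp] -> 14 lines: pyp itt kdxwr loub xnpyp ggmic wouhr pfo urzju mzcox aypw ujao eej crs
Hunk 5: at line 9 remove [mzcox] add [bmcck,anenu,qqp] -> 16 lines: pyp itt kdxwr loub xnpyp ggmic wouhr pfo urzju bmcck anenu qqp aypw ujao eej crs
Hunk 6: at line 14 remove [eej] add [syn,spwe] -> 17 lines: pyp itt kdxwr loub xnpyp ggmic wouhr pfo urzju bmcck anenu qqp aypw ujao syn spwe crs
Final line 1: pyp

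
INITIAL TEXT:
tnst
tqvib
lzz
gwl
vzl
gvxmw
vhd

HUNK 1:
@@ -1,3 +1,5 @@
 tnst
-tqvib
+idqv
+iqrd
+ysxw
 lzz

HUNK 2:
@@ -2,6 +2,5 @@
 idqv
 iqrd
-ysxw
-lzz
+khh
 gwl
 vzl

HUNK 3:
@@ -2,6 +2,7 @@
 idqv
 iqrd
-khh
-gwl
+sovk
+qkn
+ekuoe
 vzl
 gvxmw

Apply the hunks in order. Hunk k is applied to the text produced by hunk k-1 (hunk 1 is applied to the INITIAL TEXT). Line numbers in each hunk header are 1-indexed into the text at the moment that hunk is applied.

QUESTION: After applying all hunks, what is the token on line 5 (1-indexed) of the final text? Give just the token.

Hunk 1: at line 1 remove [tqvib] add [idqv,iqrd,ysxw] -> 9 lines: tnst idqv iqrd ysxw lzz gwl vzl gvxmw vhd
Hunk 2: at line 2 remove [ysxw,lzz] add [khh] -> 8 lines: tnst idqv iqrd khh gwl vzl gvxmw vhd
Hunk 3: at line 2 remove [khh,gwl] add [sovk,qkn,ekuoe] -> 9 lines: tnst idqv iqrd sovk qkn ekuoe vzl gvxmw vhd
Final line 5: qkn

Answer: qkn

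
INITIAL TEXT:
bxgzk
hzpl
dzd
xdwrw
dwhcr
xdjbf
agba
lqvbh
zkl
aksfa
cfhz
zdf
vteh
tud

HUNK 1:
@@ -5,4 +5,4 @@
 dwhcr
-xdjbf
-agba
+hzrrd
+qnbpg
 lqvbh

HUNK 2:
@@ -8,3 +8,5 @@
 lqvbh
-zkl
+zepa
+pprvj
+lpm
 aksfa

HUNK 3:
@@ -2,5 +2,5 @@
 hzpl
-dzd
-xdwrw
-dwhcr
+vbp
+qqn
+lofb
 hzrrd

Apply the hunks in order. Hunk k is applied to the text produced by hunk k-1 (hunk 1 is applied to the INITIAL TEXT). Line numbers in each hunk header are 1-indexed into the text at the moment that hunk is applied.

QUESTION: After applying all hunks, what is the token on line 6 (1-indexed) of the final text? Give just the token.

Answer: hzrrd

Derivation:
Hunk 1: at line 5 remove [xdjbf,agba] add [hzrrd,qnbpg] -> 14 lines: bxgzk hzpl dzd xdwrw dwhcr hzrrd qnbpg lqvbh zkl aksfa cfhz zdf vteh tud
Hunk 2: at line 8 remove [zkl] add [zepa,pprvj,lpm] -> 16 lines: bxgzk hzpl dzd xdwrw dwhcr hzrrd qnbpg lqvbh zepa pprvj lpm aksfa cfhz zdf vteh tud
Hunk 3: at line 2 remove [dzd,xdwrw,dwhcr] add [vbp,qqn,lofb] -> 16 lines: bxgzk hzpl vbp qqn lofb hzrrd qnbpg lqvbh zepa pprvj lpm aksfa cfhz zdf vteh tud
Final line 6: hzrrd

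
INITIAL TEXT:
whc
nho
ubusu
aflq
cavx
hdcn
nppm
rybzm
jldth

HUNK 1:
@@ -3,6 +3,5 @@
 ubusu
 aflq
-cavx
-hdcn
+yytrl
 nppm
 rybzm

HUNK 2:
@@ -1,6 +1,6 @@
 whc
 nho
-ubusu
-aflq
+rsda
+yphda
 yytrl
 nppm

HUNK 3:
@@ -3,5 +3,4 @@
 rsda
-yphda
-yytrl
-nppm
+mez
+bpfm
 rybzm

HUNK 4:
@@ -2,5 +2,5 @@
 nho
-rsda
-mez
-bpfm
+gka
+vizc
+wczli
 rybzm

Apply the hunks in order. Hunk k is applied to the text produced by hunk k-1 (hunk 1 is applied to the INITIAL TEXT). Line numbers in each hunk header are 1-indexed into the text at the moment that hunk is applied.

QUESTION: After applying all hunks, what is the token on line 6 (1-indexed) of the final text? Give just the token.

Hunk 1: at line 3 remove [cavx,hdcn] add [yytrl] -> 8 lines: whc nho ubusu aflq yytrl nppm rybzm jldth
Hunk 2: at line 1 remove [ubusu,aflq] add [rsda,yphda] -> 8 lines: whc nho rsda yphda yytrl nppm rybzm jldth
Hunk 3: at line 3 remove [yphda,yytrl,nppm] add [mez,bpfm] -> 7 lines: whc nho rsda mez bpfm rybzm jldth
Hunk 4: at line 2 remove [rsda,mez,bpfm] add [gka,vizc,wczli] -> 7 lines: whc nho gka vizc wczli rybzm jldth
Final line 6: rybzm

Answer: rybzm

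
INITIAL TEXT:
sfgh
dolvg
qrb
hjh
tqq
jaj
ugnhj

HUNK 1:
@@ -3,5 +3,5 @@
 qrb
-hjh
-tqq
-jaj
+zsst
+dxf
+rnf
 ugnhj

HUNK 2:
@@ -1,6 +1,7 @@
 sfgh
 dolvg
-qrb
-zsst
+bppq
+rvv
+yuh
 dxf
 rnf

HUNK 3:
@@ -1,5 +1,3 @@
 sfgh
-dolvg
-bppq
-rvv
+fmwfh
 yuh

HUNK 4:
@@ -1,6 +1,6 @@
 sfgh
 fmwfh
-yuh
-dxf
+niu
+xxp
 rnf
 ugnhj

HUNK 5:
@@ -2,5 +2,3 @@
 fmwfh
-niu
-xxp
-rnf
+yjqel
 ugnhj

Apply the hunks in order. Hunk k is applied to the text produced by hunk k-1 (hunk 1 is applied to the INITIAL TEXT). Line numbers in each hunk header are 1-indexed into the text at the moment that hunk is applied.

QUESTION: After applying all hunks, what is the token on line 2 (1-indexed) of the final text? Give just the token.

Hunk 1: at line 3 remove [hjh,tqq,jaj] add [zsst,dxf,rnf] -> 7 lines: sfgh dolvg qrb zsst dxf rnf ugnhj
Hunk 2: at line 1 remove [qrb,zsst] add [bppq,rvv,yuh] -> 8 lines: sfgh dolvg bppq rvv yuh dxf rnf ugnhj
Hunk 3: at line 1 remove [dolvg,bppq,rvv] add [fmwfh] -> 6 lines: sfgh fmwfh yuh dxf rnf ugnhj
Hunk 4: at line 1 remove [yuh,dxf] add [niu,xxp] -> 6 lines: sfgh fmwfh niu xxp rnf ugnhj
Hunk 5: at line 2 remove [niu,xxp,rnf] add [yjqel] -> 4 lines: sfgh fmwfh yjqel ugnhj
Final line 2: fmwfh

Answer: fmwfh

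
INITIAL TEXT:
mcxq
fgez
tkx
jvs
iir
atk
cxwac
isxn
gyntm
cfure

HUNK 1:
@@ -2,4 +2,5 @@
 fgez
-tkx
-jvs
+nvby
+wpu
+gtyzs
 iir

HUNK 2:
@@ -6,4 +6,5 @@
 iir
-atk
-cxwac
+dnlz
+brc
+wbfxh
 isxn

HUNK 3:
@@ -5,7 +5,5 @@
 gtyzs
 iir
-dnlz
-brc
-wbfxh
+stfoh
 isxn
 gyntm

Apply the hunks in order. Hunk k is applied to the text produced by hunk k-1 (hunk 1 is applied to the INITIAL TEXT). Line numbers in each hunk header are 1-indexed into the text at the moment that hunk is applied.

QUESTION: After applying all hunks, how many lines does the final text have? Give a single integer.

Hunk 1: at line 2 remove [tkx,jvs] add [nvby,wpu,gtyzs] -> 11 lines: mcxq fgez nvby wpu gtyzs iir atk cxwac isxn gyntm cfure
Hunk 2: at line 6 remove [atk,cxwac] add [dnlz,brc,wbfxh] -> 12 lines: mcxq fgez nvby wpu gtyzs iir dnlz brc wbfxh isxn gyntm cfure
Hunk 3: at line 5 remove [dnlz,brc,wbfxh] add [stfoh] -> 10 lines: mcxq fgez nvby wpu gtyzs iir stfoh isxn gyntm cfure
Final line count: 10

Answer: 10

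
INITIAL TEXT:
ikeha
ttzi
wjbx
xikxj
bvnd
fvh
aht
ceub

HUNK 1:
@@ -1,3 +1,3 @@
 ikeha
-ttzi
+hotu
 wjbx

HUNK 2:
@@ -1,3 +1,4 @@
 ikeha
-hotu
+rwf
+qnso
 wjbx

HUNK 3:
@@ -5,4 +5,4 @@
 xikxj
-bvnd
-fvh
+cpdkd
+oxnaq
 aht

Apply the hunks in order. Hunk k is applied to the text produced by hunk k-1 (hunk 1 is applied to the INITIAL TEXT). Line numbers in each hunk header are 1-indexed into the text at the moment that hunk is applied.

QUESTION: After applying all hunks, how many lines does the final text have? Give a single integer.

Hunk 1: at line 1 remove [ttzi] add [hotu] -> 8 lines: ikeha hotu wjbx xikxj bvnd fvh aht ceub
Hunk 2: at line 1 remove [hotu] add [rwf,qnso] -> 9 lines: ikeha rwf qnso wjbx xikxj bvnd fvh aht ceub
Hunk 3: at line 5 remove [bvnd,fvh] add [cpdkd,oxnaq] -> 9 lines: ikeha rwf qnso wjbx xikxj cpdkd oxnaq aht ceub
Final line count: 9

Answer: 9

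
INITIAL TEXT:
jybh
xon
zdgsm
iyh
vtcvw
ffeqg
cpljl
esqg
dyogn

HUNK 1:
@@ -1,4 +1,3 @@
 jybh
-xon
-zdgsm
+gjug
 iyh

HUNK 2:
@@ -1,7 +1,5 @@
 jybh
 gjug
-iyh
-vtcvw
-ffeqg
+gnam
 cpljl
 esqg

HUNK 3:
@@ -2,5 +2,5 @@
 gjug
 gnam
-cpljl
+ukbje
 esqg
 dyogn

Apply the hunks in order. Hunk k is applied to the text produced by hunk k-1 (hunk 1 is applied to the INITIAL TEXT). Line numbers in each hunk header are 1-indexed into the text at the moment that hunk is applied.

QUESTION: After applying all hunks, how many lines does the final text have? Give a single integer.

Answer: 6

Derivation:
Hunk 1: at line 1 remove [xon,zdgsm] add [gjug] -> 8 lines: jybh gjug iyh vtcvw ffeqg cpljl esqg dyogn
Hunk 2: at line 1 remove [iyh,vtcvw,ffeqg] add [gnam] -> 6 lines: jybh gjug gnam cpljl esqg dyogn
Hunk 3: at line 2 remove [cpljl] add [ukbje] -> 6 lines: jybh gjug gnam ukbje esqg dyogn
Final line count: 6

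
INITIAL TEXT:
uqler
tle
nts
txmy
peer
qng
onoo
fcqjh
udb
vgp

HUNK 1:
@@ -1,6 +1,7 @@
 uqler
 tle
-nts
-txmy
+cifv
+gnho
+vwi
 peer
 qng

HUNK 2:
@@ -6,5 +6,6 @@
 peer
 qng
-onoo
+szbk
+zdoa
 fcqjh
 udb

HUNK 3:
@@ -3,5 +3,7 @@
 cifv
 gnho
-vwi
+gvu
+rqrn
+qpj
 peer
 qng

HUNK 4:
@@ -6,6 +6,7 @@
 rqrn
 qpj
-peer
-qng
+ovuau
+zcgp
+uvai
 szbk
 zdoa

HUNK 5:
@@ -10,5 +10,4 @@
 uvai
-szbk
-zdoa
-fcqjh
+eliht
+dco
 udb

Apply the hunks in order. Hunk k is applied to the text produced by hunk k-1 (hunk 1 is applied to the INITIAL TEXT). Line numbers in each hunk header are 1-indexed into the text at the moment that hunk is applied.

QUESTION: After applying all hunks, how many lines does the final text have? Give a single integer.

Answer: 14

Derivation:
Hunk 1: at line 1 remove [nts,txmy] add [cifv,gnho,vwi] -> 11 lines: uqler tle cifv gnho vwi peer qng onoo fcqjh udb vgp
Hunk 2: at line 6 remove [onoo] add [szbk,zdoa] -> 12 lines: uqler tle cifv gnho vwi peer qng szbk zdoa fcqjh udb vgp
Hunk 3: at line 3 remove [vwi] add [gvu,rqrn,qpj] -> 14 lines: uqler tle cifv gnho gvu rqrn qpj peer qng szbk zdoa fcqjh udb vgp
Hunk 4: at line 6 remove [peer,qng] add [ovuau,zcgp,uvai] -> 15 lines: uqler tle cifv gnho gvu rqrn qpj ovuau zcgp uvai szbk zdoa fcqjh udb vgp
Hunk 5: at line 10 remove [szbk,zdoa,fcqjh] add [eliht,dco] -> 14 lines: uqler tle cifv gnho gvu rqrn qpj ovuau zcgp uvai eliht dco udb vgp
Final line count: 14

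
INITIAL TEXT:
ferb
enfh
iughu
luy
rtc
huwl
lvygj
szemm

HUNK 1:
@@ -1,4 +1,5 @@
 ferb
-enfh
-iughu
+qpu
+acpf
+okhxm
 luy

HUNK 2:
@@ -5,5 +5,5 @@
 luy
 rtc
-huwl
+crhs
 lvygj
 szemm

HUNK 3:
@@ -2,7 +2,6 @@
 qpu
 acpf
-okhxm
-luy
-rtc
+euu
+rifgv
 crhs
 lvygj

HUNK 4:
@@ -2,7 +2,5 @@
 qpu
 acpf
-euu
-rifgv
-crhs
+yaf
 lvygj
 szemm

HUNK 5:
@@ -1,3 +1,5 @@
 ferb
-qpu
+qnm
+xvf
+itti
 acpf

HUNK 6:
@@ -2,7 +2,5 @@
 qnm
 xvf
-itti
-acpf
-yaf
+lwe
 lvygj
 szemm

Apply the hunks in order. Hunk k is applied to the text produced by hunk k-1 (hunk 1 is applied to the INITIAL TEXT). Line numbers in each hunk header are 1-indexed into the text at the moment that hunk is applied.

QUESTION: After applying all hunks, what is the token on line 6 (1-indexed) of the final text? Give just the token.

Hunk 1: at line 1 remove [enfh,iughu] add [qpu,acpf,okhxm] -> 9 lines: ferb qpu acpf okhxm luy rtc huwl lvygj szemm
Hunk 2: at line 5 remove [huwl] add [crhs] -> 9 lines: ferb qpu acpf okhxm luy rtc crhs lvygj szemm
Hunk 3: at line 2 remove [okhxm,luy,rtc] add [euu,rifgv] -> 8 lines: ferb qpu acpf euu rifgv crhs lvygj szemm
Hunk 4: at line 2 remove [euu,rifgv,crhs] add [yaf] -> 6 lines: ferb qpu acpf yaf lvygj szemm
Hunk 5: at line 1 remove [qpu] add [qnm,xvf,itti] -> 8 lines: ferb qnm xvf itti acpf yaf lvygj szemm
Hunk 6: at line 2 remove [itti,acpf,yaf] add [lwe] -> 6 lines: ferb qnm xvf lwe lvygj szemm
Final line 6: szemm

Answer: szemm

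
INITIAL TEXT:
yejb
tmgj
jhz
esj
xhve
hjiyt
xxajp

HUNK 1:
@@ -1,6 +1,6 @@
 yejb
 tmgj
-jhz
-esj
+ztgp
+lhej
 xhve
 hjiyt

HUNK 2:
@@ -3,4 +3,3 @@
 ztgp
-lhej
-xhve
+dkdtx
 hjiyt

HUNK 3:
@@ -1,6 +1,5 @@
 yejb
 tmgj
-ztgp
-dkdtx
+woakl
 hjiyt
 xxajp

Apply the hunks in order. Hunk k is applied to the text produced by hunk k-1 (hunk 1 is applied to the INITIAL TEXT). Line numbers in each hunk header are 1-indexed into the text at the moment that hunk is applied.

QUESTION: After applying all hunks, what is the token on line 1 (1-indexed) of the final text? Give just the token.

Hunk 1: at line 1 remove [jhz,esj] add [ztgp,lhej] -> 7 lines: yejb tmgj ztgp lhej xhve hjiyt xxajp
Hunk 2: at line 3 remove [lhej,xhve] add [dkdtx] -> 6 lines: yejb tmgj ztgp dkdtx hjiyt xxajp
Hunk 3: at line 1 remove [ztgp,dkdtx] add [woakl] -> 5 lines: yejb tmgj woakl hjiyt xxajp
Final line 1: yejb

Answer: yejb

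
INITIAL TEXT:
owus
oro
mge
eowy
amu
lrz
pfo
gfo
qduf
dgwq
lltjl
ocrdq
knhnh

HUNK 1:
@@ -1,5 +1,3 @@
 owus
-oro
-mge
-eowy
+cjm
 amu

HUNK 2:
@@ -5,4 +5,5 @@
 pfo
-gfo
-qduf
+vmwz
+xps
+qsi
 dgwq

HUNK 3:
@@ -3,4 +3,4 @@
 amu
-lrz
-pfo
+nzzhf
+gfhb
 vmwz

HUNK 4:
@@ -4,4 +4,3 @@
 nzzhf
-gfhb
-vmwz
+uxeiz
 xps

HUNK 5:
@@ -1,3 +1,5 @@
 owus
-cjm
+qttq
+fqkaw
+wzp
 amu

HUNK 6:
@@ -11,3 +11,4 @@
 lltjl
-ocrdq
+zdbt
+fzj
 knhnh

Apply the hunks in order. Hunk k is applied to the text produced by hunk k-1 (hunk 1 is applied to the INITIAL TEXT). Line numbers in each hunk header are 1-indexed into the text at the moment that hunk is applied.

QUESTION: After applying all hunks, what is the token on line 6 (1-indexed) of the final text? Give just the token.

Answer: nzzhf

Derivation:
Hunk 1: at line 1 remove [oro,mge,eowy] add [cjm] -> 11 lines: owus cjm amu lrz pfo gfo qduf dgwq lltjl ocrdq knhnh
Hunk 2: at line 5 remove [gfo,qduf] add [vmwz,xps,qsi] -> 12 lines: owus cjm amu lrz pfo vmwz xps qsi dgwq lltjl ocrdq knhnh
Hunk 3: at line 3 remove [lrz,pfo] add [nzzhf,gfhb] -> 12 lines: owus cjm amu nzzhf gfhb vmwz xps qsi dgwq lltjl ocrdq knhnh
Hunk 4: at line 4 remove [gfhb,vmwz] add [uxeiz] -> 11 lines: owus cjm amu nzzhf uxeiz xps qsi dgwq lltjl ocrdq knhnh
Hunk 5: at line 1 remove [cjm] add [qttq,fqkaw,wzp] -> 13 lines: owus qttq fqkaw wzp amu nzzhf uxeiz xps qsi dgwq lltjl ocrdq knhnh
Hunk 6: at line 11 remove [ocrdq] add [zdbt,fzj] -> 14 lines: owus qttq fqkaw wzp amu nzzhf uxeiz xps qsi dgwq lltjl zdbt fzj knhnh
Final line 6: nzzhf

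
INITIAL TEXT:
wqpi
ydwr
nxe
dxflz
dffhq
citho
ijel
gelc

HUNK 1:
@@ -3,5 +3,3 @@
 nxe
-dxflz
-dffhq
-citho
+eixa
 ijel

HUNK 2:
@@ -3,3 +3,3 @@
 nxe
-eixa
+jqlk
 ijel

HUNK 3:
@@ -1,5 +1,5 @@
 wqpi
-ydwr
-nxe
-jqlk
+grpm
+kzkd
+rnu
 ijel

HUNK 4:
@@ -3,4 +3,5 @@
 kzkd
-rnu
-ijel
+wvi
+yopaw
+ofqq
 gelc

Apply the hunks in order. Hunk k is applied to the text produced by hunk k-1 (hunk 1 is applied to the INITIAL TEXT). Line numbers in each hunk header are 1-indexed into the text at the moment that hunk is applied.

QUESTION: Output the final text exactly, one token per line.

Hunk 1: at line 3 remove [dxflz,dffhq,citho] add [eixa] -> 6 lines: wqpi ydwr nxe eixa ijel gelc
Hunk 2: at line 3 remove [eixa] add [jqlk] -> 6 lines: wqpi ydwr nxe jqlk ijel gelc
Hunk 3: at line 1 remove [ydwr,nxe,jqlk] add [grpm,kzkd,rnu] -> 6 lines: wqpi grpm kzkd rnu ijel gelc
Hunk 4: at line 3 remove [rnu,ijel] add [wvi,yopaw,ofqq] -> 7 lines: wqpi grpm kzkd wvi yopaw ofqq gelc

Answer: wqpi
grpm
kzkd
wvi
yopaw
ofqq
gelc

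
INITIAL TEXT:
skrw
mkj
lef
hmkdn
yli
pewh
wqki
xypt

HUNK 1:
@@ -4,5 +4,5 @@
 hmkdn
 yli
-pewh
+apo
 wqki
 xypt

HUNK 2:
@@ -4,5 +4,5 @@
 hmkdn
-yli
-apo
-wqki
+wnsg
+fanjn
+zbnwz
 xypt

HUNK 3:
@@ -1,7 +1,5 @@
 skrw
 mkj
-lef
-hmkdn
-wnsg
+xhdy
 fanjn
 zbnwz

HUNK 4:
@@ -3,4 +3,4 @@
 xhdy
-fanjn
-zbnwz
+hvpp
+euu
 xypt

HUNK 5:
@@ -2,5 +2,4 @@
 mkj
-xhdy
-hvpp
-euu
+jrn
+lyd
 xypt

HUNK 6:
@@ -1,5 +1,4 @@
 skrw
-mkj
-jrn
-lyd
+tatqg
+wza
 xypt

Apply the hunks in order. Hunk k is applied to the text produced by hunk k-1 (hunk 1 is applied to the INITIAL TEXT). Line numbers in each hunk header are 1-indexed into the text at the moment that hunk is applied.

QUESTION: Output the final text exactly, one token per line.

Hunk 1: at line 4 remove [pewh] add [apo] -> 8 lines: skrw mkj lef hmkdn yli apo wqki xypt
Hunk 2: at line 4 remove [yli,apo,wqki] add [wnsg,fanjn,zbnwz] -> 8 lines: skrw mkj lef hmkdn wnsg fanjn zbnwz xypt
Hunk 3: at line 1 remove [lef,hmkdn,wnsg] add [xhdy] -> 6 lines: skrw mkj xhdy fanjn zbnwz xypt
Hunk 4: at line 3 remove [fanjn,zbnwz] add [hvpp,euu] -> 6 lines: skrw mkj xhdy hvpp euu xypt
Hunk 5: at line 2 remove [xhdy,hvpp,euu] add [jrn,lyd] -> 5 lines: skrw mkj jrn lyd xypt
Hunk 6: at line 1 remove [mkj,jrn,lyd] add [tatqg,wza] -> 4 lines: skrw tatqg wza xypt

Answer: skrw
tatqg
wza
xypt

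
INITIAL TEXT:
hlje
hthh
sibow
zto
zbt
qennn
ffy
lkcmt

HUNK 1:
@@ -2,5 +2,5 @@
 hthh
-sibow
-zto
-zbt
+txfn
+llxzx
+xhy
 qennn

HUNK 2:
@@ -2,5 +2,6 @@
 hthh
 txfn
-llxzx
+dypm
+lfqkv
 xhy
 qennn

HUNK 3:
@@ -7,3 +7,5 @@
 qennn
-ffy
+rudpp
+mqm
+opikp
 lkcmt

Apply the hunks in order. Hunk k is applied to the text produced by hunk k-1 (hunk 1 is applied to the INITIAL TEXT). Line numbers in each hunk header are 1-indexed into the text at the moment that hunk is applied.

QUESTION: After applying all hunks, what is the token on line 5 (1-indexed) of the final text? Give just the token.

Answer: lfqkv

Derivation:
Hunk 1: at line 2 remove [sibow,zto,zbt] add [txfn,llxzx,xhy] -> 8 lines: hlje hthh txfn llxzx xhy qennn ffy lkcmt
Hunk 2: at line 2 remove [llxzx] add [dypm,lfqkv] -> 9 lines: hlje hthh txfn dypm lfqkv xhy qennn ffy lkcmt
Hunk 3: at line 7 remove [ffy] add [rudpp,mqm,opikp] -> 11 lines: hlje hthh txfn dypm lfqkv xhy qennn rudpp mqm opikp lkcmt
Final line 5: lfqkv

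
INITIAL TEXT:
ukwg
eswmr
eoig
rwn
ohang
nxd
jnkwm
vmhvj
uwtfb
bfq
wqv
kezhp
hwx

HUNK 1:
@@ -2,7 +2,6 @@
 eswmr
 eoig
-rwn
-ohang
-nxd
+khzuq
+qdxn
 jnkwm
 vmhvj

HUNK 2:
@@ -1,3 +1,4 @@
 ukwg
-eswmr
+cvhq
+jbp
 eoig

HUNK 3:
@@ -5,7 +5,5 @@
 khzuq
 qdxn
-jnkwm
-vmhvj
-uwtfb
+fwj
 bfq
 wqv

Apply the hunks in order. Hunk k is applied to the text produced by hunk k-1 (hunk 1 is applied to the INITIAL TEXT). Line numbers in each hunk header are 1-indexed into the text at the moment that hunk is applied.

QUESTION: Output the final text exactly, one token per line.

Hunk 1: at line 2 remove [rwn,ohang,nxd] add [khzuq,qdxn] -> 12 lines: ukwg eswmr eoig khzuq qdxn jnkwm vmhvj uwtfb bfq wqv kezhp hwx
Hunk 2: at line 1 remove [eswmr] add [cvhq,jbp] -> 13 lines: ukwg cvhq jbp eoig khzuq qdxn jnkwm vmhvj uwtfb bfq wqv kezhp hwx
Hunk 3: at line 5 remove [jnkwm,vmhvj,uwtfb] add [fwj] -> 11 lines: ukwg cvhq jbp eoig khzuq qdxn fwj bfq wqv kezhp hwx

Answer: ukwg
cvhq
jbp
eoig
khzuq
qdxn
fwj
bfq
wqv
kezhp
hwx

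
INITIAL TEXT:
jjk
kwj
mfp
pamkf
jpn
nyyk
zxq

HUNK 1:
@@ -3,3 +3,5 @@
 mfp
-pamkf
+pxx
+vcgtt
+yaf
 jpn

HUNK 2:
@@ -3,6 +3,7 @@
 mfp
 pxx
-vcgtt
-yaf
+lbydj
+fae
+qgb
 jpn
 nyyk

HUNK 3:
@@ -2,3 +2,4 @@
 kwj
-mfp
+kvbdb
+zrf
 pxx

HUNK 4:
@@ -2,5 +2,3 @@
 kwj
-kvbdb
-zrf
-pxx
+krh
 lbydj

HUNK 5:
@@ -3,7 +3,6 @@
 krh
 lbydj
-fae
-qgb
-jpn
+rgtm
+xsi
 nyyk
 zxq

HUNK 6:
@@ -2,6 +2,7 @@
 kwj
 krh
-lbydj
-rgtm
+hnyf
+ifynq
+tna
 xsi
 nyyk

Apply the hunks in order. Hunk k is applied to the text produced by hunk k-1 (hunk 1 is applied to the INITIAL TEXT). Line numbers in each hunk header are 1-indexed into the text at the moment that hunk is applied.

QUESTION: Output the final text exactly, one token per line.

Hunk 1: at line 3 remove [pamkf] add [pxx,vcgtt,yaf] -> 9 lines: jjk kwj mfp pxx vcgtt yaf jpn nyyk zxq
Hunk 2: at line 3 remove [vcgtt,yaf] add [lbydj,fae,qgb] -> 10 lines: jjk kwj mfp pxx lbydj fae qgb jpn nyyk zxq
Hunk 3: at line 2 remove [mfp] add [kvbdb,zrf] -> 11 lines: jjk kwj kvbdb zrf pxx lbydj fae qgb jpn nyyk zxq
Hunk 4: at line 2 remove [kvbdb,zrf,pxx] add [krh] -> 9 lines: jjk kwj krh lbydj fae qgb jpn nyyk zxq
Hunk 5: at line 3 remove [fae,qgb,jpn] add [rgtm,xsi] -> 8 lines: jjk kwj krh lbydj rgtm xsi nyyk zxq
Hunk 6: at line 2 remove [lbydj,rgtm] add [hnyf,ifynq,tna] -> 9 lines: jjk kwj krh hnyf ifynq tna xsi nyyk zxq

Answer: jjk
kwj
krh
hnyf
ifynq
tna
xsi
nyyk
zxq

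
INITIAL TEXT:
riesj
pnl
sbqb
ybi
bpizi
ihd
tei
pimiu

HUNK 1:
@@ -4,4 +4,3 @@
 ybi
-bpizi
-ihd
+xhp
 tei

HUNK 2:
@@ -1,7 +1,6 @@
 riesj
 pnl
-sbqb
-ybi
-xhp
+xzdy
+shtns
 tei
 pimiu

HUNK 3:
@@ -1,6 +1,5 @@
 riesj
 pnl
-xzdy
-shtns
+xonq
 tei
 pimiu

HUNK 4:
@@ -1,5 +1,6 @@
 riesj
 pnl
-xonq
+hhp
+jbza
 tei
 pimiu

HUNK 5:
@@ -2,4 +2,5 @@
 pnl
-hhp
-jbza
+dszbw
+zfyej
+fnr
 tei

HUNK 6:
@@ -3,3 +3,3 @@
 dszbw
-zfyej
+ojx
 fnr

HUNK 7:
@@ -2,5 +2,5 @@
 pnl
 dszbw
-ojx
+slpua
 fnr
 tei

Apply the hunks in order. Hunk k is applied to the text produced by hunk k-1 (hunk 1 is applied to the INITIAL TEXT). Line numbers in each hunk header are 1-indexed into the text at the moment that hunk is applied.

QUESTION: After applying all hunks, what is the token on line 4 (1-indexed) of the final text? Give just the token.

Answer: slpua

Derivation:
Hunk 1: at line 4 remove [bpizi,ihd] add [xhp] -> 7 lines: riesj pnl sbqb ybi xhp tei pimiu
Hunk 2: at line 1 remove [sbqb,ybi,xhp] add [xzdy,shtns] -> 6 lines: riesj pnl xzdy shtns tei pimiu
Hunk 3: at line 1 remove [xzdy,shtns] add [xonq] -> 5 lines: riesj pnl xonq tei pimiu
Hunk 4: at line 1 remove [xonq] add [hhp,jbza] -> 6 lines: riesj pnl hhp jbza tei pimiu
Hunk 5: at line 2 remove [hhp,jbza] add [dszbw,zfyej,fnr] -> 7 lines: riesj pnl dszbw zfyej fnr tei pimiu
Hunk 6: at line 3 remove [zfyej] add [ojx] -> 7 lines: riesj pnl dszbw ojx fnr tei pimiu
Hunk 7: at line 2 remove [ojx] add [slpua] -> 7 lines: riesj pnl dszbw slpua fnr tei pimiu
Final line 4: slpua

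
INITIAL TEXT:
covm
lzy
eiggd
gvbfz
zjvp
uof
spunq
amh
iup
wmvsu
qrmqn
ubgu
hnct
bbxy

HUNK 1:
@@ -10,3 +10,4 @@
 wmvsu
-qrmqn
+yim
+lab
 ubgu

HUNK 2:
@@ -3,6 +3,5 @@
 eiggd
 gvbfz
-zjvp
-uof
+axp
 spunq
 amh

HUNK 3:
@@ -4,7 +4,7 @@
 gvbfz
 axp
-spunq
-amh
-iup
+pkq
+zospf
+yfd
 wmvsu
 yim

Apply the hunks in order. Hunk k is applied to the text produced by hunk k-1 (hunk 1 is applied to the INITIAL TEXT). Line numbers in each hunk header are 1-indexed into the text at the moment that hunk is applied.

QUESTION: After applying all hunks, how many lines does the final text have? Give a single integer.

Hunk 1: at line 10 remove [qrmqn] add [yim,lab] -> 15 lines: covm lzy eiggd gvbfz zjvp uof spunq amh iup wmvsu yim lab ubgu hnct bbxy
Hunk 2: at line 3 remove [zjvp,uof] add [axp] -> 14 lines: covm lzy eiggd gvbfz axp spunq amh iup wmvsu yim lab ubgu hnct bbxy
Hunk 3: at line 4 remove [spunq,amh,iup] add [pkq,zospf,yfd] -> 14 lines: covm lzy eiggd gvbfz axp pkq zospf yfd wmvsu yim lab ubgu hnct bbxy
Final line count: 14

Answer: 14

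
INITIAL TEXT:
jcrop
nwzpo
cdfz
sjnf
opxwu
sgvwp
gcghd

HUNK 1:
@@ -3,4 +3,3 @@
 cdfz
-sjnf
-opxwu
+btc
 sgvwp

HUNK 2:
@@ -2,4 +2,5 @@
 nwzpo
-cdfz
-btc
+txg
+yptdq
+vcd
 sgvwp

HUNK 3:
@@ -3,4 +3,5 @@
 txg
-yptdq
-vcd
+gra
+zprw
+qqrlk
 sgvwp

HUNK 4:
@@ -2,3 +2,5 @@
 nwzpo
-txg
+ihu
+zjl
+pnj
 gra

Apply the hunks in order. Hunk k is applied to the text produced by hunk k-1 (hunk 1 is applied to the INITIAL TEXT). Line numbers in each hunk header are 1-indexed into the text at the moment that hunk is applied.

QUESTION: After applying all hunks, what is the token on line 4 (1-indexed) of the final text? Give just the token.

Answer: zjl

Derivation:
Hunk 1: at line 3 remove [sjnf,opxwu] add [btc] -> 6 lines: jcrop nwzpo cdfz btc sgvwp gcghd
Hunk 2: at line 2 remove [cdfz,btc] add [txg,yptdq,vcd] -> 7 lines: jcrop nwzpo txg yptdq vcd sgvwp gcghd
Hunk 3: at line 3 remove [yptdq,vcd] add [gra,zprw,qqrlk] -> 8 lines: jcrop nwzpo txg gra zprw qqrlk sgvwp gcghd
Hunk 4: at line 2 remove [txg] add [ihu,zjl,pnj] -> 10 lines: jcrop nwzpo ihu zjl pnj gra zprw qqrlk sgvwp gcghd
Final line 4: zjl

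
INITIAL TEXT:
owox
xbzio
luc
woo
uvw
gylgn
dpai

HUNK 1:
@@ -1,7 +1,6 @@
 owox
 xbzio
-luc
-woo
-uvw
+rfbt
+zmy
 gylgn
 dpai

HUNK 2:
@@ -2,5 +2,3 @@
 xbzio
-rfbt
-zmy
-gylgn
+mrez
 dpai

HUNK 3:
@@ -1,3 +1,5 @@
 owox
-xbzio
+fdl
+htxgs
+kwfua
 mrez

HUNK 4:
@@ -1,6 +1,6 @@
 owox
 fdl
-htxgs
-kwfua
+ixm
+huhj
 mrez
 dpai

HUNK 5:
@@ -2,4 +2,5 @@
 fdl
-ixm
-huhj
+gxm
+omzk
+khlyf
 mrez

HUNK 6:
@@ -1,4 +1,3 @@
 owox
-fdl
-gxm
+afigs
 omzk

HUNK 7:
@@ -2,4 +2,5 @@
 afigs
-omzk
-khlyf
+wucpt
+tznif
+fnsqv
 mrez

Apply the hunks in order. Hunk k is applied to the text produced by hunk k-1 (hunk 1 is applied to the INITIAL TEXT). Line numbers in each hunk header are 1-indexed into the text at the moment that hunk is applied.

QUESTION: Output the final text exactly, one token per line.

Hunk 1: at line 1 remove [luc,woo,uvw] add [rfbt,zmy] -> 6 lines: owox xbzio rfbt zmy gylgn dpai
Hunk 2: at line 2 remove [rfbt,zmy,gylgn] add [mrez] -> 4 lines: owox xbzio mrez dpai
Hunk 3: at line 1 remove [xbzio] add [fdl,htxgs,kwfua] -> 6 lines: owox fdl htxgs kwfua mrez dpai
Hunk 4: at line 1 remove [htxgs,kwfua] add [ixm,huhj] -> 6 lines: owox fdl ixm huhj mrez dpai
Hunk 5: at line 2 remove [ixm,huhj] add [gxm,omzk,khlyf] -> 7 lines: owox fdl gxm omzk khlyf mrez dpai
Hunk 6: at line 1 remove [fdl,gxm] add [afigs] -> 6 lines: owox afigs omzk khlyf mrez dpai
Hunk 7: at line 2 remove [omzk,khlyf] add [wucpt,tznif,fnsqv] -> 7 lines: owox afigs wucpt tznif fnsqv mrez dpai

Answer: owox
afigs
wucpt
tznif
fnsqv
mrez
dpai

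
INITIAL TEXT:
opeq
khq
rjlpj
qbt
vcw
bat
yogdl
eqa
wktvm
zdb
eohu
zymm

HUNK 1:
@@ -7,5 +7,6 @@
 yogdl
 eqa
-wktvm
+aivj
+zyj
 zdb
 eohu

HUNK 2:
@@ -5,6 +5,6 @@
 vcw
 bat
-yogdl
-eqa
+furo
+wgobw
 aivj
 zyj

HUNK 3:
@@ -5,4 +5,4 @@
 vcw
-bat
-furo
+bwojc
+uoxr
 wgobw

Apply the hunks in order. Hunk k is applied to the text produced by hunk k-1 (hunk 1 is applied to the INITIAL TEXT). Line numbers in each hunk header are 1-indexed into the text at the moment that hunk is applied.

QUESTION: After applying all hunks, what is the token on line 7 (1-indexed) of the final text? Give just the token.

Answer: uoxr

Derivation:
Hunk 1: at line 7 remove [wktvm] add [aivj,zyj] -> 13 lines: opeq khq rjlpj qbt vcw bat yogdl eqa aivj zyj zdb eohu zymm
Hunk 2: at line 5 remove [yogdl,eqa] add [furo,wgobw] -> 13 lines: opeq khq rjlpj qbt vcw bat furo wgobw aivj zyj zdb eohu zymm
Hunk 3: at line 5 remove [bat,furo] add [bwojc,uoxr] -> 13 lines: opeq khq rjlpj qbt vcw bwojc uoxr wgobw aivj zyj zdb eohu zymm
Final line 7: uoxr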